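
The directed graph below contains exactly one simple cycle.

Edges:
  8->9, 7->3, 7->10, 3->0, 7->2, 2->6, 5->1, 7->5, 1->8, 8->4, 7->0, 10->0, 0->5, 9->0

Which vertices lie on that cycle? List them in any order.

DFS with gray/black marking from 5:
5 gray
  1 gray
    8 gray
      9 gray
        0 gray
          0→5: 5 is gray → back edge
Back edge closes the cycle 5 → 1 → 8 → 9 → 0 → 5; its vertices are {0, 1, 5, 8, 9}.

0, 1, 5, 8, 9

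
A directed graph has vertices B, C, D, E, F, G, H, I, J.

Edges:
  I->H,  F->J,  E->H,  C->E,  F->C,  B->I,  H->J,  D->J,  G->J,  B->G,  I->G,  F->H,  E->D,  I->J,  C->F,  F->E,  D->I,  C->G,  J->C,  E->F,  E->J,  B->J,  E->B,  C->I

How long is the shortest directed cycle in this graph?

2

For each vertex v, BFS finds the shortest path from v back to v.
The shortest such closed walk is C → F → C, length 2.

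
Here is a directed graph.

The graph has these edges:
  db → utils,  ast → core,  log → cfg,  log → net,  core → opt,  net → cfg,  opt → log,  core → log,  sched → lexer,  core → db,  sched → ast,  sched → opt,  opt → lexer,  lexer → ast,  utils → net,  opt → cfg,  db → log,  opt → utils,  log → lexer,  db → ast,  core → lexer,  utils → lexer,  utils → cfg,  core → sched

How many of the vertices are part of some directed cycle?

A vertex is on a directed cycle iff it belongs to a strongly connected component of size ≥ 2 (or has a self-loop).
The vertices on cycles are {db, ast, log, opt, core, lexer, sched, utils} — 8 in total.

8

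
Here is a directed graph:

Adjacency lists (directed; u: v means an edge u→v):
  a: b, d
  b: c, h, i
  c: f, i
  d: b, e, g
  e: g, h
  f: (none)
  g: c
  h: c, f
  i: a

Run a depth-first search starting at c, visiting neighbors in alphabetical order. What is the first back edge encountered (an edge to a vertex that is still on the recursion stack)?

b→c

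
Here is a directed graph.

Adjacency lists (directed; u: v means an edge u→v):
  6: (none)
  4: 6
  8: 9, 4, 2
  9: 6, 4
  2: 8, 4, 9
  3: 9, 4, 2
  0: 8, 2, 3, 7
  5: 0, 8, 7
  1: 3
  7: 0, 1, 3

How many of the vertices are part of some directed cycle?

4

A vertex is on a directed cycle iff it belongs to a strongly connected component of size ≥ 2 (or has a self-loop).
The vertices on cycles are {0, 2, 7, 8} — 4 in total.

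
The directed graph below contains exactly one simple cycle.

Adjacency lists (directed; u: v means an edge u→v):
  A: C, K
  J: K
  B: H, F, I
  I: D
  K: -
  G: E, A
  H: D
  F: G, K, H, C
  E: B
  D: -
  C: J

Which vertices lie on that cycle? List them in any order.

DFS with gray/black marking from G:
G gray
  E gray
    B gray
      H gray
        D gray
        D black
      H black
      F gray
        F→G: G is gray → back edge
Back edge closes the cycle G → E → B → F → G; its vertices are {B, E, F, G}.

B, E, F, G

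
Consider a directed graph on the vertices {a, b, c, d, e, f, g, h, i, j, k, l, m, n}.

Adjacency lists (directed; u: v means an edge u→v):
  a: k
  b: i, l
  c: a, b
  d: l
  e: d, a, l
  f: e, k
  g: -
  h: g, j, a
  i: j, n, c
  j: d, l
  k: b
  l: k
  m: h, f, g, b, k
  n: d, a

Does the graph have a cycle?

Yes

DFS with white/gray/black marking, starting from k:
k gray
  b gray
    i gray
      j gray
        d gray
          l gray
            l→k: k is gray → back edge
Back edge found, so a cycle exists: k → b → i → j → d → l → k.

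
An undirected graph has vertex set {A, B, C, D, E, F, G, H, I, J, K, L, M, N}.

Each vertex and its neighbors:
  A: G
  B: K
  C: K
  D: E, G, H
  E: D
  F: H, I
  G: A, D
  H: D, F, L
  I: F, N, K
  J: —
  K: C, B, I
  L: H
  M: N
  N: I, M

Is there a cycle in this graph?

DFS, tracking each vertex's parent; an edge to a visited non-parent vertex closes a cycle.
Start from J:
visit J (parent –)
visit A (parent –)
  visit G (parent A)
    G–A: parent, skip
    visit D (parent G)
      visit E (parent D)
        E–D: parent, skip
      D–G: parent, skip
      visit H (parent D)
        H–D: parent, skip
        visit F (parent H)
          F–H: parent, skip
          visit I (parent F)
            I–F: parent, skip
            visit N (parent I)
              N–I: parent, skip
              visit M (parent N)
                M–N: parent, skip
            visit K (parent I)
              visit C (parent K)
                C–K: parent, skip
              visit B (parent K)
                B–K: parent, skip
              K–I: parent, skip
        visit L (parent H)
          L–H: parent, skip
No non-parent visited neighbor found — the graph is a forest.

No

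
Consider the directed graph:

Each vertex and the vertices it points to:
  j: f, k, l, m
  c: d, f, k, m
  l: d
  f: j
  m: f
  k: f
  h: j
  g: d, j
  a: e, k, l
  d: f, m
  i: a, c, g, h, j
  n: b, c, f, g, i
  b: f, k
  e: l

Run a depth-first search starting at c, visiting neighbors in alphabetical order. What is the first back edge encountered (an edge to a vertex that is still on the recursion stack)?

j→f

DFS from c (visiting neighbors in alphabetical order); mark gray on enter, black on exit:
c gray
  d gray
    f gray
      j gray
        j→f: f is gray → back edge
First back edge: j → f.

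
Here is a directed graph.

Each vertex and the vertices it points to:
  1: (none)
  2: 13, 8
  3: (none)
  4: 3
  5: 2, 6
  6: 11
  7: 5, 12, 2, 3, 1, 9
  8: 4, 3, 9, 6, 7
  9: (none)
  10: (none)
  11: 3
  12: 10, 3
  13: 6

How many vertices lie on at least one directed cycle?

A vertex is on a directed cycle iff it belongs to a strongly connected component of size ≥ 2 (or has a self-loop).
The vertices on cycles are {2, 5, 7, 8} — 4 in total.

4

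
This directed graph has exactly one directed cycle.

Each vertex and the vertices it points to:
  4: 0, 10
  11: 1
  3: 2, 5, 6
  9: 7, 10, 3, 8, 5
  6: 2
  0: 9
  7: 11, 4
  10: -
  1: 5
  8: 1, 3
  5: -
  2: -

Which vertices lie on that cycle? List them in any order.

DFS with gray/black marking from 9:
9 gray
  7 gray
    11 gray
      1 gray
        5 gray
        5 black
      1 black
    11 black
    4 gray
      0 gray
        0→9: 9 is gray → back edge
Back edge closes the cycle 9 → 7 → 4 → 0 → 9; its vertices are {0, 4, 7, 9}.

0, 4, 7, 9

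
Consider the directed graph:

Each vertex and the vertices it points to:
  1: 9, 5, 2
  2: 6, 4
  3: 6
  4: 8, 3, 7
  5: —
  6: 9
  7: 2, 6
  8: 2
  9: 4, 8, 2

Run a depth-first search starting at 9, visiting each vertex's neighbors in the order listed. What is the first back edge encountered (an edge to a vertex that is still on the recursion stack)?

6→9

DFS from 9 (visiting each vertex's neighbors in the order listed); mark gray on enter, black on exit:
9 gray
  4 gray
    8 gray
      2 gray
        6 gray
          6→9: 9 is gray → back edge
First back edge: 6 → 9.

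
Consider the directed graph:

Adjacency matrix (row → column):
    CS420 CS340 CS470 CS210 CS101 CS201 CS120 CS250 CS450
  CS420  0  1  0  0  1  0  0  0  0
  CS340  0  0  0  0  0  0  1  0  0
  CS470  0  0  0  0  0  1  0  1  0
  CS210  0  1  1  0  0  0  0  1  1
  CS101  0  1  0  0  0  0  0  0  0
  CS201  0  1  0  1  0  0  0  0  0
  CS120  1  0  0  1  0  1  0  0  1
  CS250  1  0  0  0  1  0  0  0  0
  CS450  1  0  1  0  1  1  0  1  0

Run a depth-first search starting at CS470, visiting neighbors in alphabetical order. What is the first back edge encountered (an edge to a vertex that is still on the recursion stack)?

CS120→CS201

DFS from CS470 (visiting neighbors in alphabetical order); mark gray on enter, black on exit:
CS470 gray
  CS201 gray
    CS210 gray
      CS250 gray
        CS101 gray
          CS340 gray
            CS120 gray
              CS120→CS201: CS201 is gray → back edge
First back edge: CS120 → CS201.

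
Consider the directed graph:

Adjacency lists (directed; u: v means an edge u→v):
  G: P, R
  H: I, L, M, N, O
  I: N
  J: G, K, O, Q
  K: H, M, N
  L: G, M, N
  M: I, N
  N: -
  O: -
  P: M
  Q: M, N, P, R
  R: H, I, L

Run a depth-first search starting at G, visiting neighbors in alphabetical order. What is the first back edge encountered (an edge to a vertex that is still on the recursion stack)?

L->G

DFS from G (visiting neighbors in alphabetical order); mark gray on enter, black on exit:
G gray
  P gray
    M gray
      I gray
        N gray
        N black
      I black
      M→N: N black — skip
    M black
  P black
  R gray
    H gray
      H→I: I black — skip
      L gray
        L→G: G is gray → back edge
First back edge: L → G.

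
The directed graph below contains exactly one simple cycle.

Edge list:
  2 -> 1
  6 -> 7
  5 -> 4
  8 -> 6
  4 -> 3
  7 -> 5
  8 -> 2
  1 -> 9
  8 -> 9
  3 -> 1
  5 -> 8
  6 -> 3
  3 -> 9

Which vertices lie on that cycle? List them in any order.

5, 6, 7, 8

DFS with gray/black marking from 5:
5 gray
  4 gray
    3 gray
      9 gray
      9 black
      1 gray
        1→9: 9 black — skip
      1 black
    3 black
  4 black
  8 gray
    8→9: 9 black — skip
    2 gray
      2→1: 1 black — skip
    2 black
    6 gray
      6→3: 3 black — skip
      7 gray
        7→5: 5 is gray → back edge
Back edge closes the cycle 5 → 8 → 6 → 7 → 5; its vertices are {5, 6, 7, 8}.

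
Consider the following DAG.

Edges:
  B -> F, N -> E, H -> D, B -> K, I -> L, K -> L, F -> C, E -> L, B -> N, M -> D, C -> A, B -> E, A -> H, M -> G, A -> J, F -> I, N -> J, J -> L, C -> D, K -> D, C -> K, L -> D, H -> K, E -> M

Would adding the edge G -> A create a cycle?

No

Adding G→A creates a cycle iff A can already reach G.
Explore from A: no path reaches G. The graph stays acyclic.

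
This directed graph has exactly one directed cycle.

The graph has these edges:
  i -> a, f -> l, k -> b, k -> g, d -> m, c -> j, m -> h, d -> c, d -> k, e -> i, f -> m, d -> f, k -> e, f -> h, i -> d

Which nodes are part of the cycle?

DFS with gray/black marking from d:
d gray
  f gray
    h gray
    h black
    m gray
      m→h: h black — skip
    m black
    l gray
    l black
  f black
  d→m: m black — skip
  c gray
    j gray
    j black
  c black
  k gray
    g gray
    g black
    e gray
      i gray
        a gray
        a black
        i→d: d is gray → back edge
Back edge closes the cycle d → k → e → i → d; its vertices are {d, e, i, k}.

d, e, i, k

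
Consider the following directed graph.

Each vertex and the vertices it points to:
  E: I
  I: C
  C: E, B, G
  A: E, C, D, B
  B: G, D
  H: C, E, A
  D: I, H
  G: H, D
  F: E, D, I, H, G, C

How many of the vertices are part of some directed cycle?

8

A vertex is on a directed cycle iff it belongs to a strongly connected component of size ≥ 2 (or has a self-loop).
The vertices on cycles are {A, B, C, D, E, G, H, I} — 8 in total.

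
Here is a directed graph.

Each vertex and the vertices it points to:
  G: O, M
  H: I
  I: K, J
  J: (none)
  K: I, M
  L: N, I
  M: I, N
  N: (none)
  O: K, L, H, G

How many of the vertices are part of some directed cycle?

A vertex is on a directed cycle iff it belongs to a strongly connected component of size ≥ 2 (or has a self-loop).
The vertices on cycles are {G, I, K, M, O} — 5 in total.

5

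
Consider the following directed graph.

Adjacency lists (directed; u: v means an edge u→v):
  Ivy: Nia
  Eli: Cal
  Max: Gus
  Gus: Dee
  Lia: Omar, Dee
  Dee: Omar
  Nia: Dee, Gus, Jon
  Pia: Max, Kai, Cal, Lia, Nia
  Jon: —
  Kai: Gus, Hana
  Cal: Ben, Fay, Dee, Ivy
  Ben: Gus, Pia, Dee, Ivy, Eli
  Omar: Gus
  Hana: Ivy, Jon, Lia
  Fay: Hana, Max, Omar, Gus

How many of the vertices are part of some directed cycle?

7

A vertex is on a directed cycle iff it belongs to a strongly connected component of size ≥ 2 (or has a self-loop).
The vertices on cycles are {Ben, Cal, Dee, Eli, Gus, Pia, Omar} — 7 in total.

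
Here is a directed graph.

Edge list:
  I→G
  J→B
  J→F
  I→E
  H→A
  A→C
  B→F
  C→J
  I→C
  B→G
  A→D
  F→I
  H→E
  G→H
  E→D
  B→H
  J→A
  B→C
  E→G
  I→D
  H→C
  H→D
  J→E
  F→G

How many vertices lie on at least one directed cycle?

A vertex is on a directed cycle iff it belongs to a strongly connected component of size ≥ 2 (or has a self-loop).
The vertices on cycles are {A, B, C, E, F, G, H, I, J} — 9 in total.

9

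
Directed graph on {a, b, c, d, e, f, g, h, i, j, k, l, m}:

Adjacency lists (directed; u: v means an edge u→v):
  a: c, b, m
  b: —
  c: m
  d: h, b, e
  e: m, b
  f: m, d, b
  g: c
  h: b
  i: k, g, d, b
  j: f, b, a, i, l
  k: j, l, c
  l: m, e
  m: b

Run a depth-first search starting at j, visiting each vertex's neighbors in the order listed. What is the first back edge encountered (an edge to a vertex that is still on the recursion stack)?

k->j

DFS from j (visiting each vertex's neighbors in the order listed); mark gray on enter, black on exit:
j gray
  f gray
    m gray
      b gray
      b black
    m black
    d gray
      h gray
        h→b: b black — skip
      h black
      d→b: b black — skip
      e gray
        e→m: m black — skip
        e→b: b black — skip
      e black
    d black
    f→b: b black — skip
  f black
  j→b: b black — skip
  a gray
    c gray
      c→m: m black — skip
    c black
    a→b: b black — skip
    a→m: m black — skip
  a black
  i gray
    k gray
      k→j: j is gray → back edge
First back edge: k → j.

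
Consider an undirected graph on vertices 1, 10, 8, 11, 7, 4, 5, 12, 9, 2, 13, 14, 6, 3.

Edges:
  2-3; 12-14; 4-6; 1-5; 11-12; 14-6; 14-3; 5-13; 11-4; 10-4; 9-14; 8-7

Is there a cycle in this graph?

Yes

DFS, tracking each vertex's parent; an edge to a visited non-parent vertex closes a cycle.
Start from 14:
visit 14 (parent –)
  visit 6 (parent 14)
    visit 4 (parent 6)
      visit 11 (parent 4)
        11–4: parent, skip
        visit 12 (parent 11)
          12–14: 14 visited and ≠ parent → cycle
Cycle: 14 – 6 – 4 – 11 – 12 – 14.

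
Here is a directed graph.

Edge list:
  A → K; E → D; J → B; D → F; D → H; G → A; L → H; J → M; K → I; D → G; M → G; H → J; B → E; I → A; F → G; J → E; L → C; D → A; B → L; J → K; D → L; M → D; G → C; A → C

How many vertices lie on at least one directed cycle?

10

A vertex is on a directed cycle iff it belongs to a strongly connected component of size ≥ 2 (or has a self-loop).
The vertices on cycles are {A, B, D, E, H, I, J, K, L, M} — 10 in total.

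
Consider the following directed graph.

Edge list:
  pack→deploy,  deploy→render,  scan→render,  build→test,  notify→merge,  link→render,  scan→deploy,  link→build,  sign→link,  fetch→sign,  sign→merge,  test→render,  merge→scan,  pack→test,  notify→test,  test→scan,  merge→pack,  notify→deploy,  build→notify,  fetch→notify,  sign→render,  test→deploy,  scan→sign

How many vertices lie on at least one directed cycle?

8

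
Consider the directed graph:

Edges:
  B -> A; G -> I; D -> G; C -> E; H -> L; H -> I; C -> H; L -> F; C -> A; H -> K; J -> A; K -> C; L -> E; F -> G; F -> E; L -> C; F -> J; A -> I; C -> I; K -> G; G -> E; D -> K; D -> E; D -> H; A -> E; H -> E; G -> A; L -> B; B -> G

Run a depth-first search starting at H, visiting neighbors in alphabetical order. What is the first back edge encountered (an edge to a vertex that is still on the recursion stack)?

DFS from H (visiting neighbors in alphabetical order); mark gray on enter, black on exit:
H gray
  E gray
  E black
  I gray
  I black
  K gray
    C gray
      A gray
        A→E: E black — skip
        A→I: I black — skip
      A black
      C→E: E black — skip
      C→H: H is gray → back edge
First back edge: C → H.

C->H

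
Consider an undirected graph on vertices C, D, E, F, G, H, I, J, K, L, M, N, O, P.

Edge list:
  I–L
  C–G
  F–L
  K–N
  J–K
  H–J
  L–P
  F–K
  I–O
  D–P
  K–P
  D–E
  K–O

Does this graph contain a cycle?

Yes

DFS, tracking each vertex's parent; an edge to a visited non-parent vertex closes a cycle.
Start from M:
visit M (parent –)
visit C (parent –)
  visit G (parent C)
    G–C: parent, skip
visit D (parent –)
  visit P (parent D)
    P–D: parent, skip
    visit K (parent P)
      visit O (parent K)
        visit I (parent O)
          I–O: parent, skip
          visit L (parent I)
            visit F (parent L)
              F–K: K visited and ≠ parent → cycle
Cycle: K – O – I – L – F – K.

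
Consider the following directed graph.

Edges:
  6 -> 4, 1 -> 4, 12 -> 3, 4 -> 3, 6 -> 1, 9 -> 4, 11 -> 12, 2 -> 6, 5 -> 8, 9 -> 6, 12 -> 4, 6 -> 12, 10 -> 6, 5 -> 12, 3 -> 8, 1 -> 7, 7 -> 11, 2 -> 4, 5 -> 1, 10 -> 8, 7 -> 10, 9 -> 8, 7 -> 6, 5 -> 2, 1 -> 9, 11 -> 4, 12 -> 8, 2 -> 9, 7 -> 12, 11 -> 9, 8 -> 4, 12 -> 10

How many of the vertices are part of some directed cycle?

10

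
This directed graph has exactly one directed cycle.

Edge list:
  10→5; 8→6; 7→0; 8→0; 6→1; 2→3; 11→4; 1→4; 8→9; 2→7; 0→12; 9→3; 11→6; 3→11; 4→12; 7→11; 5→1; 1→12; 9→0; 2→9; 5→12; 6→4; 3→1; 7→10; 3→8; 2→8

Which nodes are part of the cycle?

DFS with gray/black marking from 9:
9 gray
  0 gray
    12 gray
    12 black
  0 black
  3 gray
    8 gray
      8→9: 9 is gray → back edge
Back edge closes the cycle 9 → 3 → 8 → 9; its vertices are {3, 8, 9}.

3, 8, 9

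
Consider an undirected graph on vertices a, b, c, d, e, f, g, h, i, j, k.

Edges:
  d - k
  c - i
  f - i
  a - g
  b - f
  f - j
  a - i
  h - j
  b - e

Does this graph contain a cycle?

DFS, tracking each vertex's parent; an edge to a visited non-parent vertex closes a cycle.
Start from k:
visit k (parent –)
  visit d (parent k)
    d–k: parent, skip
visit a (parent –)
  visit i (parent a)
    visit c (parent i)
      c–i: parent, skip
    i–a: parent, skip
    visit f (parent i)
      visit j (parent f)
        visit h (parent j)
          h–j: parent, skip
        j–f: parent, skip
      f–i: parent, skip
      visit b (parent f)
        visit e (parent b)
          e–b: parent, skip
        b–f: parent, skip
  visit g (parent a)
    g–a: parent, skip
No non-parent visited neighbor found — the graph is a forest.

No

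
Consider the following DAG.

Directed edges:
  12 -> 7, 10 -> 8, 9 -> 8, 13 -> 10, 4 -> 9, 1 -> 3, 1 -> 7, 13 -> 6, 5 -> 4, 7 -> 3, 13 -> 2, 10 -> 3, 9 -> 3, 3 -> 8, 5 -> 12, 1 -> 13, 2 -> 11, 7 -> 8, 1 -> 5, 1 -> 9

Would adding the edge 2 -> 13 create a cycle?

Yes

Adding 2→13 creates a cycle iff 13 can already reach 2.
Path from 13: 13 → 2.
So 13 → … → 2 → 13 is a cycle.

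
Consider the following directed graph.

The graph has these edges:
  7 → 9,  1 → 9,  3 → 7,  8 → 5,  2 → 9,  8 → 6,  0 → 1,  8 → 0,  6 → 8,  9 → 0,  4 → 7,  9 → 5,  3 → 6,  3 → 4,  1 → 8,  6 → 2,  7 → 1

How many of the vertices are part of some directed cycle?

A vertex is on a directed cycle iff it belongs to a strongly connected component of size ≥ 2 (or has a self-loop).
The vertices on cycles are {0, 1, 2, 6, 8, 9} — 6 in total.

6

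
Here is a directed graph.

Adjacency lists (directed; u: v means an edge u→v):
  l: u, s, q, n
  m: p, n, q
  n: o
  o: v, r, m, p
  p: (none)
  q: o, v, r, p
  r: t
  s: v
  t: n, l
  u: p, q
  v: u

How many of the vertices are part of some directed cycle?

A vertex is on a directed cycle iff it belongs to a strongly connected component of size ≥ 2 (or has a self-loop).
The vertices on cycles are {l, m, n, o, q, r, s, t, u, v} — 10 in total.

10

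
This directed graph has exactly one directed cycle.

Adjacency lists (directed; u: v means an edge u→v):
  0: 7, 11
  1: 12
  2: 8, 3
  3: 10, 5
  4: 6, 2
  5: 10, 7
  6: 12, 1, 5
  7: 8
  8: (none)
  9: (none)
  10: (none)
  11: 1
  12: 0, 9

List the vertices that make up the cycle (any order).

0, 1, 11, 12

DFS with gray/black marking from 1:
1 gray
  12 gray
    0 gray
      7 gray
        8 gray
        8 black
      7 black
      11 gray
        11→1: 1 is gray → back edge
Back edge closes the cycle 1 → 12 → 0 → 11 → 1; its vertices are {0, 1, 11, 12}.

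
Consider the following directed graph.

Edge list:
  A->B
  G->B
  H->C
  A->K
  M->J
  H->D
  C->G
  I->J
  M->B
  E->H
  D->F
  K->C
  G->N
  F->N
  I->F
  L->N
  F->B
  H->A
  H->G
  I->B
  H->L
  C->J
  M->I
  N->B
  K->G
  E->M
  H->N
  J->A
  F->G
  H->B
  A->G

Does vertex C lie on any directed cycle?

C is on a cycle iff C can reach itself via ≥1 edge.
C → J → A → K → C — yes.

Yes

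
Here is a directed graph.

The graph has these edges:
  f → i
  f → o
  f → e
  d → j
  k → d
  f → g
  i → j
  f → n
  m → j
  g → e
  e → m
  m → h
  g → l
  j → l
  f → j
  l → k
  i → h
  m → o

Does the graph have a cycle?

Yes

DFS with white/gray/black marking, starting from l:
l gray
  k gray
    d gray
      j gray
        j→l: l is gray → back edge
Back edge found, so a cycle exists: l → k → d → j → l.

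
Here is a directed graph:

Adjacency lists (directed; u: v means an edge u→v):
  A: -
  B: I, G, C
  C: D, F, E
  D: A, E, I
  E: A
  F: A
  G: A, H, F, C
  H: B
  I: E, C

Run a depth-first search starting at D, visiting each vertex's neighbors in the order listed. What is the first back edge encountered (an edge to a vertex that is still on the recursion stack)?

C→D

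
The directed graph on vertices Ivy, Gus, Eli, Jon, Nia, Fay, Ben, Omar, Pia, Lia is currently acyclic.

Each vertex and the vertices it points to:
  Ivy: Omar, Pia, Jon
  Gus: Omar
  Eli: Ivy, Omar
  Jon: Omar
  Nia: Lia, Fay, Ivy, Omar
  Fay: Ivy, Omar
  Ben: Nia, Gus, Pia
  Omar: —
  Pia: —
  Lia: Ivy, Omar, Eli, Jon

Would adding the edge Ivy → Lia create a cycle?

Adding Ivy→Lia creates a cycle iff Lia can already reach Ivy.
Path from Lia: Lia → Ivy.
So Lia → … → Ivy → Lia is a cycle.

Yes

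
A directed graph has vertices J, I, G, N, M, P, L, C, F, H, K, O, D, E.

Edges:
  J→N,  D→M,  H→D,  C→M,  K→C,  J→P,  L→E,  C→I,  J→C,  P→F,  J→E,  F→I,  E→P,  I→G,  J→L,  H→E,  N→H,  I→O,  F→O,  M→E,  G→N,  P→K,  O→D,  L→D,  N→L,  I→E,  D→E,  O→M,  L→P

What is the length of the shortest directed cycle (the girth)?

4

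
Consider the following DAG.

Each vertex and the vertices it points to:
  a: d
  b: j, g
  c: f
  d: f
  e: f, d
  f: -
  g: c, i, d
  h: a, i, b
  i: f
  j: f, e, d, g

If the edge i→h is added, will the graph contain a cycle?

Yes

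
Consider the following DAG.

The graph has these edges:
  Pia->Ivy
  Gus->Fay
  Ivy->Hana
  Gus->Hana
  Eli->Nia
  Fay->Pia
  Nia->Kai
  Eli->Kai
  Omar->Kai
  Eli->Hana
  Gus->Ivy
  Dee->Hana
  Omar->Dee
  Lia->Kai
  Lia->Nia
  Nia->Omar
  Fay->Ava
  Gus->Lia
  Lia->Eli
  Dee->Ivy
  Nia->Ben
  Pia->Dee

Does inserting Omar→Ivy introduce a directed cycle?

No

Adding Omar→Ivy creates a cycle iff Ivy can already reach Omar.
Explore from Ivy: no path reaches Omar. The graph stays acyclic.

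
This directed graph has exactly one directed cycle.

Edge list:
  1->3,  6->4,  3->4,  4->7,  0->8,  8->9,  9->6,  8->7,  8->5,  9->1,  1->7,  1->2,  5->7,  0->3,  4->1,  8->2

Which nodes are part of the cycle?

DFS with gray/black marking from 1:
1 gray
  7 gray
  7 black
  3 gray
    4 gray
      4→7: 7 black — skip
      4→1: 1 is gray → back edge
Back edge closes the cycle 1 → 3 → 4 → 1; its vertices are {1, 3, 4}.

1, 3, 4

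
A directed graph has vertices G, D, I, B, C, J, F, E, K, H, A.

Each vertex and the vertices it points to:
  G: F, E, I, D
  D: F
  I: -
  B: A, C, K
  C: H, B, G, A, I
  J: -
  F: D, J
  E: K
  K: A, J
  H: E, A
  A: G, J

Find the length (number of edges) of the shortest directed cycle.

2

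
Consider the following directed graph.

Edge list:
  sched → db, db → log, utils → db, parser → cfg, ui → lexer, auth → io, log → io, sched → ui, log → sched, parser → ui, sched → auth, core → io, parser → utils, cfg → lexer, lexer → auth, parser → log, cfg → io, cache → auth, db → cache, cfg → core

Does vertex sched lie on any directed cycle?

sched is on a cycle iff sched can reach itself via ≥1 edge.
sched → db → log → sched — yes.

Yes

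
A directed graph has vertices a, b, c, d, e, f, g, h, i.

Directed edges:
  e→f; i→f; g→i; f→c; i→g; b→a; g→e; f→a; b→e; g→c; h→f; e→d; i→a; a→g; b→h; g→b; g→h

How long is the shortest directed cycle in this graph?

2

For each vertex v, BFS finds the shortest path from v back to v.
The shortest such closed walk is g → i → g, length 2.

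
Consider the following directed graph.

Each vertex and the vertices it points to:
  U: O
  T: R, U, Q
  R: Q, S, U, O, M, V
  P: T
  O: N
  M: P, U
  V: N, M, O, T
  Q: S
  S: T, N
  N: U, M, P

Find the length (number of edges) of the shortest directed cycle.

3

For each vertex v, BFS finds the shortest path from v back to v.
The shortest such closed walk is V → T → R → V, length 3.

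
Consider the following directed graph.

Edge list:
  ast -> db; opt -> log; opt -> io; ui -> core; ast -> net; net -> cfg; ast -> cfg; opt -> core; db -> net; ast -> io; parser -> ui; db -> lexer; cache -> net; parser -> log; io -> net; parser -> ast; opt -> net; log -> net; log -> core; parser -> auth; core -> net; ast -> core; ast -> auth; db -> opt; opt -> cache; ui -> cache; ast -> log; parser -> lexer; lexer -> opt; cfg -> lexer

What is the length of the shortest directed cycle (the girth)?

4

For each vertex v, BFS finds the shortest path from v back to v.
The shortest such closed walk is cfg → lexer → opt → net → cfg, length 4.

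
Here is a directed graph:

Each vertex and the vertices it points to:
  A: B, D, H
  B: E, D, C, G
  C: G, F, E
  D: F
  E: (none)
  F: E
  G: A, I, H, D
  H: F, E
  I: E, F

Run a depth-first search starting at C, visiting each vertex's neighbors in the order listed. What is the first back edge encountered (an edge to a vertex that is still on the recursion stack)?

B->C

DFS from C (visiting each vertex's neighbors in the order listed); mark gray on enter, black on exit:
C gray
  G gray
    A gray
      B gray
        E gray
        E black
        D gray
          F gray
            F→E: E black — skip
          F black
        D black
        B→C: C is gray → back edge
First back edge: B → C.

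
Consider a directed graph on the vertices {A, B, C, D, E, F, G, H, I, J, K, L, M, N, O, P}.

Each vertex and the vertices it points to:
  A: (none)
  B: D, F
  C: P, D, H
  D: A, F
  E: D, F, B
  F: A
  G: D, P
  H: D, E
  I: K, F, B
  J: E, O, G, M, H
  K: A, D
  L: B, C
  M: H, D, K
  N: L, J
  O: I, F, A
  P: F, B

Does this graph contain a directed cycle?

DFS with white/gray/black marking, starting from M:
M gray
  H gray
    D gray
      A gray
      A black
      F gray
        F→A: A black — skip
      F black
    D black
    E gray
      E→D: D black — skip
      E→F: F black — skip
      B gray
        B→D: D black — skip
        B→F: F black — skip
      B black
    E black
  H black
  M→D: D black — skip
  K gray
    K→A: A black — skip
    K→D: D black — skip
  K black
M black
C gray
  P gray
    P→F: F black — skip
    P→B: B black — skip
  P black
  C→D: D black — skip
  C→H: H black — skip
C black
G gray
  G→D: D black — skip
  G→P: P black — skip
G black
I gray
  I→K: K black — skip
  I→F: F black — skip
  I→B: B black — skip
I black
J gray
  J→E: E black — skip
  O gray
    O→I: I black — skip
    O→F: F black — skip
    O→A: A black — skip
  O black
  J→G: G black — skip
  J→M: M black — skip
  J→H: H black — skip
J black
L gray
  L→B: B black — skip
  L→C: C black — skip
L black
N gray
  N→L: L black — skip
  N→J: J black — skip
N black
Every edge goes to a white or black vertex — no back edge, so the graph is acyclic.

No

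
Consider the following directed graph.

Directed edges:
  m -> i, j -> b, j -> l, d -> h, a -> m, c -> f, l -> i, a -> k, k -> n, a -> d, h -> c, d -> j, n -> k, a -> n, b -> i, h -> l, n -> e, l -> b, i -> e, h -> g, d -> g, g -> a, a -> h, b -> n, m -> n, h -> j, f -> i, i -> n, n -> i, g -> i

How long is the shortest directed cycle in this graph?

For each vertex v, BFS finds the shortest path from v back to v.
The shortest such closed walk is k → n → k, length 2.

2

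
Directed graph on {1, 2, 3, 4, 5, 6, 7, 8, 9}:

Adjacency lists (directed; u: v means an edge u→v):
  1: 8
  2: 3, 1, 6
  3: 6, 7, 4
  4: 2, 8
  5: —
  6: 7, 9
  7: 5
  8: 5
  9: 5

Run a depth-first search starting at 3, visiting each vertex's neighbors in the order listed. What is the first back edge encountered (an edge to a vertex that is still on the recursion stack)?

2→3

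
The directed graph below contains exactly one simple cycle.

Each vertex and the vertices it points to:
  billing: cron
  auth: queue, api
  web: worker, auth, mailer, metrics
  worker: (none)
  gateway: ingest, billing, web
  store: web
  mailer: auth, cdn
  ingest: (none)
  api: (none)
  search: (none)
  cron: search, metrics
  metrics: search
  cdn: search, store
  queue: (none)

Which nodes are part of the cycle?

cdn, web, store, mailer

DFS with gray/black marking from web:
web gray
  worker gray
  worker black
  auth gray
    queue gray
    queue black
    api gray
    api black
  auth black
  mailer gray
    mailer→auth: auth black — skip
    cdn gray
      search gray
      search black
      store gray
        store→web: web is gray → back edge
Back edge closes the cycle web → mailer → cdn → store → web; its vertices are {cdn, web, store, mailer}.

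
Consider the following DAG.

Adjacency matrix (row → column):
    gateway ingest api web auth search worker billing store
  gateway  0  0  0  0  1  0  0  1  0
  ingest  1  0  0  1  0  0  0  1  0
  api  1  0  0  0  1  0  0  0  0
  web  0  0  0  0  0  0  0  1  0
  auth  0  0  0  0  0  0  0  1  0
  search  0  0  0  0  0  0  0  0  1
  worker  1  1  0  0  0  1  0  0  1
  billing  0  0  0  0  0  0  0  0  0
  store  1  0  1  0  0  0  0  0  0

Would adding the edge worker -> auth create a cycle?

No

Adding worker→auth creates a cycle iff auth can already reach worker.
Explore from auth: no path reaches worker. The graph stays acyclic.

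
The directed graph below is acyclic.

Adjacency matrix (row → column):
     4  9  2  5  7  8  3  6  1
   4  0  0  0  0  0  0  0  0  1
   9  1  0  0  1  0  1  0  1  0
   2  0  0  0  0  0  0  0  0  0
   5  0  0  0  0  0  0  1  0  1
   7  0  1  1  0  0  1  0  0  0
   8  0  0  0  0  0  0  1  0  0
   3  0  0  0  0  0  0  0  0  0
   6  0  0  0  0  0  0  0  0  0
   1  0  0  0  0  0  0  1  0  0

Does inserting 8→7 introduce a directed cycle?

Yes

Adding 8→7 creates a cycle iff 7 can already reach 8.
Path from 7: 7 → 8.
So 7 → … → 8 → 7 is a cycle.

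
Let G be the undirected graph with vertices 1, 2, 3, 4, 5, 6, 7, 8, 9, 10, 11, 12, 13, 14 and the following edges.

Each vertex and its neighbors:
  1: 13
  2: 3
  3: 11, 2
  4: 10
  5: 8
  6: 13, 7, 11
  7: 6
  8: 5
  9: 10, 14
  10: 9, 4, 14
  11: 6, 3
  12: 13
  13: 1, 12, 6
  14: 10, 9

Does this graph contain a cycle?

DFS, tracking each vertex's parent; an edge to a visited non-parent vertex closes a cycle.
Start from 11:
visit 11 (parent –)
  visit 6 (parent 11)
    visit 13 (parent 6)
      visit 1 (parent 13)
        1–13: parent, skip
      visit 12 (parent 13)
        12–13: parent, skip
      13–6: parent, skip
    visit 7 (parent 6)
      7–6: parent, skip
    6–11: parent, skip
  visit 3 (parent 11)
    3–11: parent, skip
    visit 2 (parent 3)
      2–3: parent, skip
visit 4 (parent –)
  visit 10 (parent 4)
    visit 9 (parent 10)
      9–10: parent, skip
      visit 14 (parent 9)
        14–10: 10 visited and ≠ parent → cycle
Cycle: 10 – 9 – 14 – 10.

Yes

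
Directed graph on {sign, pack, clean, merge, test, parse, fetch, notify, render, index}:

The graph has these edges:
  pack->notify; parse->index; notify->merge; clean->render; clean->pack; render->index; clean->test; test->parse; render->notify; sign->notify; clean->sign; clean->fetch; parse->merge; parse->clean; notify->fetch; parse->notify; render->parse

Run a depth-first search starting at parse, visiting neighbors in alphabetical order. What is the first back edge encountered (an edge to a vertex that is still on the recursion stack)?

render->parse

DFS from parse (visiting neighbors in alphabetical order); mark gray on enter, black on exit:
parse gray
  clean gray
    fetch gray
    fetch black
    pack gray
      notify gray
        notify→fetch: fetch black — skip
        merge gray
        merge black
      notify black
    pack black
    render gray
      index gray
      index black
      render→notify: notify black — skip
      render→parse: parse is gray → back edge
First back edge: render → parse.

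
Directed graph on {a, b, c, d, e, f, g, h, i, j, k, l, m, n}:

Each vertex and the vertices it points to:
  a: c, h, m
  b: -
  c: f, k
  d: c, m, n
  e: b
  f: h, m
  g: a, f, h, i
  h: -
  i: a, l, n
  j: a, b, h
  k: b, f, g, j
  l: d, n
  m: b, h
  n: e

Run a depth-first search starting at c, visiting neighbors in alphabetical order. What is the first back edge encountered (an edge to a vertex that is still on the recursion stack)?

a->c

DFS from c (visiting neighbors in alphabetical order); mark gray on enter, black on exit:
c gray
  f gray
    h gray
    h black
    m gray
      b gray
      b black
      m→h: h black — skip
    m black
  f black
  k gray
    k→b: b black — skip
    k→f: f black — skip
    g gray
      a gray
        a→c: c is gray → back edge
First back edge: a → c.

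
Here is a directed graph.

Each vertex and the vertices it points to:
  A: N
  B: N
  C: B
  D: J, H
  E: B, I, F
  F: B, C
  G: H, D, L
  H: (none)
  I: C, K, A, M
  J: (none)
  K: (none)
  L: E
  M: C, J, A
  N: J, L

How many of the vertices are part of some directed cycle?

A vertex is on a directed cycle iff it belongs to a strongly connected component of size ≥ 2 (or has a self-loop).
The vertices on cycles are {A, B, C, E, F, I, L, M, N} — 9 in total.

9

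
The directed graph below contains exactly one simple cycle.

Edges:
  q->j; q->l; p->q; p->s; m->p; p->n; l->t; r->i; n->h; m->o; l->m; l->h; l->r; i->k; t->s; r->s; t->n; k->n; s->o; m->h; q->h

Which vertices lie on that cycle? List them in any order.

DFS with gray/black marking from q:
q gray
  h gray
  h black
  l gray
    l→h: h black — skip
    t gray
      n gray
        n→h: h black — skip
      n black
      s gray
        o gray
        o black
      s black
    t black
    r gray
      r→s: s black — skip
      i gray
        k gray
          k→n: n black — skip
        k black
      i black
    r black
    m gray
      m→o: o black — skip
      p gray
        p→q: q is gray → back edge
Back edge closes the cycle q → l → m → p → q; its vertices are {l, m, p, q}.

l, m, p, q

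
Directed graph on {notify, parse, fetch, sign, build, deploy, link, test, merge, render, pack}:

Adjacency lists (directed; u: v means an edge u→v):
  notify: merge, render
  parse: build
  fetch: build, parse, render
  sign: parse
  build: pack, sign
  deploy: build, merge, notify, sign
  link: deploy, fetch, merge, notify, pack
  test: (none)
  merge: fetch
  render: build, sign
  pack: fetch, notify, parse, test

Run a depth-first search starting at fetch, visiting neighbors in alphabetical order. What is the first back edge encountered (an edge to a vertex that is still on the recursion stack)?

pack→fetch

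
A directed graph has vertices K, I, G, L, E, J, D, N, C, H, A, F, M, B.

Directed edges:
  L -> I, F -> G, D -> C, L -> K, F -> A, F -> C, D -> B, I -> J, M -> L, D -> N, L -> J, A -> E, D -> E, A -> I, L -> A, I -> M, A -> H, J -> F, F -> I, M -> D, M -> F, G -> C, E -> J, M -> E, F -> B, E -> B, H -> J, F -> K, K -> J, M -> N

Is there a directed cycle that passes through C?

No

C lies on a cycle iff there is a path from C back to itself.
Exploring from C, it never reaches itself; equivalently, its strongly connected component is a singleton.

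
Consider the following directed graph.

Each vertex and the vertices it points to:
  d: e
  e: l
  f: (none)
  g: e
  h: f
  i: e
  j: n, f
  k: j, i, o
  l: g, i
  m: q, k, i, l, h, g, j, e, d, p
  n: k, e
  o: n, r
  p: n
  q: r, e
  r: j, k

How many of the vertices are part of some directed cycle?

A vertex is on a directed cycle iff it belongs to a strongly connected component of size ≥ 2 (or has a self-loop).
The vertices on cycles are {e, g, i, j, k, l, n, o, r} — 9 in total.

9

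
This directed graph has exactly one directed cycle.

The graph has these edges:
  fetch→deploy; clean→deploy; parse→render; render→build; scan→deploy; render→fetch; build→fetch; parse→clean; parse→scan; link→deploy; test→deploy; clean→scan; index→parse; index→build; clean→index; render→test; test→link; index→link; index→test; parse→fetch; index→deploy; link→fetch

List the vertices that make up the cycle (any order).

clean, index, parse

DFS with gray/black marking from parse:
parse gray
  clean gray
    scan gray
      deploy gray
      deploy black
    scan black
    clean→deploy: deploy black — skip
    index gray
      test gray
        link gray
          fetch gray
            fetch→deploy: deploy black — skip
          fetch black
          link→deploy: deploy black — skip
        link black
        test→deploy: deploy black — skip
      test black
      index→deploy: deploy black — skip
      index→link: link black — skip
      build gray
        build→fetch: fetch black — skip
      build black
      index→parse: parse is gray → back edge
Back edge closes the cycle parse → clean → index → parse; its vertices are {clean, index, parse}.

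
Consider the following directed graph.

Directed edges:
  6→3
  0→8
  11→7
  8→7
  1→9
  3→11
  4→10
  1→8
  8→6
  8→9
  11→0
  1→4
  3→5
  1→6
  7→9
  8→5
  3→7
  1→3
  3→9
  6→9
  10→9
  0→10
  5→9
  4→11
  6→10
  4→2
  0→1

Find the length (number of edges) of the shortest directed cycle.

4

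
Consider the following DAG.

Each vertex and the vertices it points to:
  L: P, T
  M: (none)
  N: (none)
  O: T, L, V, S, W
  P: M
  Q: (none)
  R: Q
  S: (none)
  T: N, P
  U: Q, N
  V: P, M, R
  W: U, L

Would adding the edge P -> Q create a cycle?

No

Adding P→Q creates a cycle iff Q can already reach P.
Explore from Q: no path reaches P. The graph stays acyclic.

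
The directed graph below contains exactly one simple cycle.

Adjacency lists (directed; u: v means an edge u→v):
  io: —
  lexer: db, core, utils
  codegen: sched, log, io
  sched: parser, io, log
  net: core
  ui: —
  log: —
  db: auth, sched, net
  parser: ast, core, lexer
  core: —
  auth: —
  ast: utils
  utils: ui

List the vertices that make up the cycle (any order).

DFS with gray/black marking from sched:
sched gray
  parser gray
    ast gray
      utils gray
        ui gray
        ui black
      utils black
    ast black
    core gray
    core black
    lexer gray
      db gray
        auth gray
        auth black
        db→sched: sched is gray → back edge
Back edge closes the cycle sched → parser → lexer → db → sched; its vertices are {db, lexer, sched, parser}.

db, lexer, sched, parser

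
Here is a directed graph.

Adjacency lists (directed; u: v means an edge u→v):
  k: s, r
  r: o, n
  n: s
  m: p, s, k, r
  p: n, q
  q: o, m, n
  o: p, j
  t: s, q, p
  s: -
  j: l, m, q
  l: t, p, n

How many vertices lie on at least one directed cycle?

A vertex is on a directed cycle iff it belongs to a strongly connected component of size ≥ 2 (or has a self-loop).
The vertices on cycles are {j, k, l, m, o, p, q, r, t} — 9 in total.

9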